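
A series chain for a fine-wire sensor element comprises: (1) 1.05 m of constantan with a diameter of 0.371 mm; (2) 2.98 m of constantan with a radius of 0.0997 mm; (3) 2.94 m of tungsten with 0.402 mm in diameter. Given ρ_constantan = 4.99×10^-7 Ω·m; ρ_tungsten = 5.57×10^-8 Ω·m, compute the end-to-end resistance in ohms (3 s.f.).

Seg 1: A = π(d/2)² = π(1.8550e-04 m)² = 1.081e-07 m²
R_1 = (4.99×10^-7)(1.05)/(1.081e-07) = 4.847 Ω
Seg 2: A = πr² = π(9.9700e-05 m)² = 3.123e-08 m²
R_2 = (4.99×10^-7)(2.98)/(3.123e-08) = 47.62 Ω
Seg 3: A = π(d/2)² = π(2.0100e-04 m)² = 1.269e-07 m²
R_3 = (5.57×10^-8)(2.94)/(1.269e-07) = 1.29 Ω
R_total = R_1 + R_2 + R_3 = 53.8 Ω

53.8 Ω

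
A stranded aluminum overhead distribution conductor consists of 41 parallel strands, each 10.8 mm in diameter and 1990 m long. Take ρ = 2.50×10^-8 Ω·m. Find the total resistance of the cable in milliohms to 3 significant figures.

A_strand = π(5.4000e-03 m)² = 9.161e-05 m²
R_strand = ρL/A = (2.50×10^-8)(1990)/(9.161e-05) = 0.5431 Ω
R_total = R_strand/N = 0.5431/41 = 13.2 mΩ

13.2 mΩ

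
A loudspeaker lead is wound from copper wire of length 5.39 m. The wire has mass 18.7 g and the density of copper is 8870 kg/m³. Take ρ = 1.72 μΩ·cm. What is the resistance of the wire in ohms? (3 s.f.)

0.237 Ω

ρ = 1.72 μΩ·cm = 1.72×10^-8 Ω·m
A = m/(density·L) = 0.0187/(8870×5.39) = 3.9114e-07 m²
R = ρL/A = (1.72×10^-8)(5.39)/(3.9114e-07) = 0.237 Ω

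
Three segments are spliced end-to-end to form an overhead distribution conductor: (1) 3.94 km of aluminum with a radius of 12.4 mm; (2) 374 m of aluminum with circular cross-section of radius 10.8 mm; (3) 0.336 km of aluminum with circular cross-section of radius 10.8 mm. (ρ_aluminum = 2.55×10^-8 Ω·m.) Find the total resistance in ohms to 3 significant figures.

0.257 Ω

Seg 1: A = πr² = π(1.2400e-02 m)² = 4.831e-04 m²
R_1 = (2.55×10^-8)(3940)/(4.831e-04) = 0.208 Ω
Seg 2: A = πr² = π(1.0800e-02 m)² = 3.664e-04 m²
R_2 = (2.55×10^-8)(374)/(3.664e-04) = 0.02603 Ω
Seg 3: A = πr² = π(1.0800e-02 m)² = 3.664e-04 m²
R_3 = (2.55×10^-8)(336)/(3.664e-04) = 0.02338 Ω
R_total = R_1 + R_2 + R_3 = 0.257 Ω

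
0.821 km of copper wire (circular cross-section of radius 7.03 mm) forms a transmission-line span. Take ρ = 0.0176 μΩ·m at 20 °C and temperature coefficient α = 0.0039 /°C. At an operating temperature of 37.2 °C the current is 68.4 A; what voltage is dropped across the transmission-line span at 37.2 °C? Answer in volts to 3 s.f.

6.79 V

ρ = 0.0176 μΩ·m = 1.76×10^-8 Ω·m
A = πr² = π(7.0300e-03 m)² = 1.553e-04 m²
R₍20₎ = ρL/A = (1.76×10^-8)(821)/(1.553e-04) = 0.09307 Ω
R₍37.2₎ = R₍20₎(1 + αΔT) = 0.09307 × (1 + 0.0039×17.2) = 0.09931 Ω
V = IR = 68.4 × 0.09931 = 6.79 V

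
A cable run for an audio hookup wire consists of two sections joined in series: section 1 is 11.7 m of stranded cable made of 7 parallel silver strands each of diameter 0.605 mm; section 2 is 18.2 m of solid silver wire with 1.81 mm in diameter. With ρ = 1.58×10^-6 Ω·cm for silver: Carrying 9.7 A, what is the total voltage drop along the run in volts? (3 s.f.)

1.98 V

ρ = 1.58×10^-6 Ω·cm = 1.58×10^-8 Ω·m
Section 1: A_strand = π(3.0250e-04)² = 2.875e-07 m²; R₁ = ρL/(N·A_s) = (1.58×10^-8)(11.7)/(7×2.875e-07) = 0.09186 Ω
Section 2: A = π(d/2)² = π(9.0500e-04 m)² = 2.573e-06 m²
R₂ = (1.58×10^-8)(18.2)/(2.573e-06) = 0.1118 Ω
R = R₁ + R₂ = 0.2036 Ω
V = IR = 9.7 × 0.2036 = 1.98 V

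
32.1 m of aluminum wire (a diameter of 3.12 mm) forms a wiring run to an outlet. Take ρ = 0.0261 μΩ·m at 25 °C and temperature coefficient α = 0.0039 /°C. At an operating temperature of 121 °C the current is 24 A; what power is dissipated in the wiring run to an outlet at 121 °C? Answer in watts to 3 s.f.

ρ = 0.0261 μΩ·m = 2.61×10^-8 Ω·m
A = π(d/2)² = π(1.5600e-03 m)² = 7.645e-06 m²
R₍25₎ = ρL/A = (2.61×10^-8)(32.1)/(7.645e-06) = 0.1096 Ω
R₍121₎ = R₍25₎(1 + αΔT) = 0.1096 × (1 + 0.0039×96) = 0.1506 Ω
P = I²R = (24)² × 0.1506 = 86.8 W

86.8 W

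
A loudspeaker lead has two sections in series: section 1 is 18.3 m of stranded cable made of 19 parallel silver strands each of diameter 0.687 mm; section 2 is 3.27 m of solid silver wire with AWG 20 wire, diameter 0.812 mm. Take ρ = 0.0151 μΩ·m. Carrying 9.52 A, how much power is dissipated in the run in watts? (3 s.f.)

12.2 W

ρ = 0.0151 μΩ·m = 1.51×10^-8 Ω·m
Section 1: A_strand = π(3.4350e-04)² = 3.707e-07 m²; R₁ = ρL/(N·A_s) = (1.51×10^-8)(18.3)/(19×3.707e-07) = 0.03923 Ω
Section 2: A = π(0.812/2 mm)² = π(4.0600e-04 m)² = 5.178e-07 m²
R₂ = (1.51×10^-8)(3.27)/(5.178e-07) = 0.09535 Ω
R = R₁ + R₂ = 0.1346 Ω
P = I²R = (9.52)² × 0.1346 = 12.2 W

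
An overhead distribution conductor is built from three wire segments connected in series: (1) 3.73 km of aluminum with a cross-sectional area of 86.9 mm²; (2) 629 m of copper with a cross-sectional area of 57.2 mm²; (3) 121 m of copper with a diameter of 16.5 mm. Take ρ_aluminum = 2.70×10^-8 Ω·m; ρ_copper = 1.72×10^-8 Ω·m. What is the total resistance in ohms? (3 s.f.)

1.36 Ω

Seg 1: A = 86.9 mm² = 8.690e-05 m²
R_1 = (2.70×10^-8)(3730)/(8.690e-05) = 1.159 Ω
Seg 2: A = 57.2 mm² = 5.720e-05 m²
R_2 = (1.72×10^-8)(629)/(5.720e-05) = 0.1891 Ω
Seg 3: A = π(d/2)² = π(8.2500e-03 m)² = 2.138e-04 m²
R_3 = (1.72×10^-8)(121)/(2.138e-04) = 0.009733 Ω
R_total = R_1 + R_2 + R_3 = 1.36 Ω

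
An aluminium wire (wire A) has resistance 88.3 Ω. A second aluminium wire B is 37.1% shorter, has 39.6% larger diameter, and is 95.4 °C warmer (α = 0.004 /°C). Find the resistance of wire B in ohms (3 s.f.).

39.4 Ω

R ∝ ρL/d² with ρ ∝ (1+αΔT), so R_B/R_A = (1 − 37.1/100) × (1 + 39.6/100)⁻² × (1 + 0.004×95.4)
= 0.629 × 0.5131 × 1.382 = 0.4459
R_B = 0.4459 × 88.3 = 39.4 Ω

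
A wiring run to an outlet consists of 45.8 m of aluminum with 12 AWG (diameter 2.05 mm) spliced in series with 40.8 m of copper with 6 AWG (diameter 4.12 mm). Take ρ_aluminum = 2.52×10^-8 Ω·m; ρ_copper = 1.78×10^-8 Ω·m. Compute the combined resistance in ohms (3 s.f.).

0.404 Ω

Segment 1: A = π(2.05/2 mm)² = π(1.0250e-03 m)² = 3.301e-06 m²
R₁ = ρL/A = (2.52×10^-8)(45.8)/(3.301e-06) = 0.3497 Ω
Segment 2: A = π(4.12/2 mm)² = π(2.0600e-03 m)² = 1.333e-05 m²
R₂ = (1.78×10^-8)(40.8)/(1.333e-05) = 0.05447 Ω
R = R₁ + R₂ = 0.404 Ω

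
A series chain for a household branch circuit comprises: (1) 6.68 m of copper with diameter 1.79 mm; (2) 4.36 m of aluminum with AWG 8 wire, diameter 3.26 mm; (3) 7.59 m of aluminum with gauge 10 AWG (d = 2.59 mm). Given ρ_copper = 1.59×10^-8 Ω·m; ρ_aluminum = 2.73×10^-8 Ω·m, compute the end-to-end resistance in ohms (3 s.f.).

Seg 1: A = π(d/2)² = π(8.9500e-04 m)² = 2.516e-06 m²
R_1 = (1.59×10^-8)(6.68)/(2.516e-06) = 0.04221 Ω
Seg 2: A = π(3.26/2 mm)² = π(1.6300e-03 m)² = 8.347e-06 m²
R_2 = (2.73×10^-8)(4.36)/(8.347e-06) = 0.01426 Ω
Seg 3: A = π(2.59/2 mm)² = π(1.2950e-03 m)² = 5.269e-06 m²
R_3 = (2.73×10^-8)(7.59)/(5.269e-06) = 0.03933 Ω
R_total = R_1 + R_2 + R_3 = 0.0958 Ω

0.0958 Ω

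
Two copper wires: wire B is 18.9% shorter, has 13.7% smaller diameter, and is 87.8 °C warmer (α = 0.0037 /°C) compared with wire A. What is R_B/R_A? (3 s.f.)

R ∝ ρL/d² with ρ ∝ (1+αΔT), so R_B/R_A = (1 − 18.9/100) × (1 − 13.7/100)⁻² × (1 + 0.0037×87.8)
= 0.811 × 1.343 × 1.325 = 1.44

1.44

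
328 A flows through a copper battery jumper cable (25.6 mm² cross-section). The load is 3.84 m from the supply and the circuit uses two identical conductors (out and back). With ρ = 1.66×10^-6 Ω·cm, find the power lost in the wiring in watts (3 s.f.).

536 W

ρ = 1.66×10^-6 Ω·cm = 1.66×10^-8 Ω·m
A = 25.6 mm² = 2.560e-05 m²
Total conductor length (both ways) L = 2 × 3.84 = 7.68 m
R = ρL/A = (1.66×10^-8)(7.68)/(2.560e-05) = 0.00498 Ω
P = I²R = (328)² × 0.00498 = 536 W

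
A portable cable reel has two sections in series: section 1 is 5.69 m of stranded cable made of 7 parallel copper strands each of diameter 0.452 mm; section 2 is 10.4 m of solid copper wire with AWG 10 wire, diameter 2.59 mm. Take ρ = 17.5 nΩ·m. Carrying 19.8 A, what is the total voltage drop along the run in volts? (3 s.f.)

2.44 V

ρ = 17.5 nΩ·m = 1.75×10^-8 Ω·m
Section 1: A_strand = π(2.2600e-04)² = 1.605e-07 m²; R₁ = ρL/(N·A_s) = (1.75×10^-8)(5.69)/(7×1.605e-07) = 0.08865 Ω
Section 2: A = π(2.59/2 mm)² = π(1.2950e-03 m)² = 5.269e-06 m²
R₂ = (1.75×10^-8)(10.4)/(5.269e-06) = 0.03454 Ω
R = R₁ + R₂ = 0.1232 Ω
V = IR = 19.8 × 0.1232 = 2.44 V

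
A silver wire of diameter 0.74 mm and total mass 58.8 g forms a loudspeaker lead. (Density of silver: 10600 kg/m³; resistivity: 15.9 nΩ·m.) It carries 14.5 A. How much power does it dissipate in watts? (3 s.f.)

100 W

ρ = 15.9 nΩ·m = 1.59×10^-8 Ω·m
A = π(d/2)² = π(3.7000e-04 m)² = 4.3008e-07 m²
L = m/(density·A) = 0.0588/(10600×4.3008e-07) = 12.9 m
R = ρL/A = (1.59×10^-8)(12.9)/(4.3008e-07) = 0.4768 Ω
P = I²R = (14.5)² × 0.4768 = 100 W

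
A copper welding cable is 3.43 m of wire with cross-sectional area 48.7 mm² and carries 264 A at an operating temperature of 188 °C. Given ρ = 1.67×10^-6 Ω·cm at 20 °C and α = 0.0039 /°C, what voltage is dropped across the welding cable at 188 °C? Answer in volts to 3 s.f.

0.514 V

ρ = 1.67×10^-6 Ω·cm = 1.67×10^-8 Ω·m
A = 48.7 mm² = 4.870e-05 m²
R₍20₎ = ρL/A = (1.67×10^-8)(3.43)/(4.870e-05) = 0.001176 Ω
R₍188₎ = R₍20₎(1 + αΔT) = 0.001176 × (1 + 0.0039×168) = 0.001947 Ω
V = IR = 264 × 0.001947 = 0.514 V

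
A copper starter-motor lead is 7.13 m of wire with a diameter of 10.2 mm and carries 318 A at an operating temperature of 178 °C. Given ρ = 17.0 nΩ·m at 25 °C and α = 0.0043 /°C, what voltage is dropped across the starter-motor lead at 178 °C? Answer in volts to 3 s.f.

ρ = 17.0 nΩ·m = 1.70×10^-8 Ω·m
A = π(d/2)² = π(5.1000e-03 m)² = 8.171e-05 m²
R₍25₎ = ρL/A = (1.70×10^-8)(7.13)/(8.171e-05) = 0.001483 Ω
R₍178₎ = R₍25₎(1 + αΔT) = 0.001483 × (1 + 0.0043×153) = 0.002459 Ω
V = IR = 318 × 0.002459 = 0.782 V

0.782 V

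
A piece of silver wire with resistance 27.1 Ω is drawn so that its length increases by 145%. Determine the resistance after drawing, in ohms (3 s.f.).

k = 1 + 145/100 = 2.45; volume constant ⇒ A' = A/k, so R' = k²R.
R' = 6.003 × 27.1 = 163 Ω

163 Ω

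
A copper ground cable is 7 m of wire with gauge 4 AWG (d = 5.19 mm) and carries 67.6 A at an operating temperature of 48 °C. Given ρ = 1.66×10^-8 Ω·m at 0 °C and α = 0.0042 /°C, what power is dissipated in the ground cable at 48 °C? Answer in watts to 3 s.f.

30.2 W

A = π(5.19/2 mm)² = π(2.5950e-03 m)² = 2.116e-05 m²
R₍0₎ = ρL/A = (1.66×10^-8)(7)/(2.116e-05) = 0.005493 Ω
R₍48₎ = R₍0₎(1 + αΔT) = 0.005493 × (1 + 0.0042×48) = 0.0066 Ω
P = I²R = (67.6)² × 0.0066 = 30.2 W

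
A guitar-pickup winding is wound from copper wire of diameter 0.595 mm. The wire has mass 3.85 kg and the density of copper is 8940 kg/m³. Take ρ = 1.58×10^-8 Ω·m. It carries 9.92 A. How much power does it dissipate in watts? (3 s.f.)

8660 W

A = π(d/2)² = π(2.9750e-04 m)² = 2.7805e-07 m²
L = m/(density·A) = 3.85/(8940×2.7805e-07) = 1549 m
R = ρL/A = (1.58×10^-8)(1549)/(2.7805e-07) = 88.01 Ω
P = I²R = (9.92)² × 88.01 = 8660 W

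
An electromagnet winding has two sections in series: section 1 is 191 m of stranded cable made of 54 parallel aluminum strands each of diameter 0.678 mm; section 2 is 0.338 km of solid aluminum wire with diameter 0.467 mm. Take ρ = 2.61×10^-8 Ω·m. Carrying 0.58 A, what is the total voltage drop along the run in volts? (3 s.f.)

30.0 V

Section 1: A_strand = π(3.3900e-04)² = 3.610e-07 m²; R₁ = ρL/(N·A_s) = (2.61×10^-8)(191)/(54×3.610e-07) = 0.2557 Ω
Section 2: A = π(d/2)² = π(2.3350e-04 m)² = 1.713e-07 m²
R₂ = (2.61×10^-8)(338)/(1.713e-07) = 51.5 Ω
R = R₁ + R₂ = 51.76 Ω
V = IR = 0.58 × 51.76 = 30.0 V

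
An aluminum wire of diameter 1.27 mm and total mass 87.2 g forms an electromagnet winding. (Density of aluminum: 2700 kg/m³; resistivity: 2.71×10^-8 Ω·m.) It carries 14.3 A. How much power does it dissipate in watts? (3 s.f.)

A = π(d/2)² = π(6.3500e-04 m)² = 1.2668e-06 m²
L = m/(density·A) = 0.0872/(2700×1.2668e-06) = 25.5 m
R = ρL/A = (2.71×10^-8)(25.5)/(1.2668e-06) = 0.5454 Ω
P = I²R = (14.3)² × 0.5454 = 112 W

112 W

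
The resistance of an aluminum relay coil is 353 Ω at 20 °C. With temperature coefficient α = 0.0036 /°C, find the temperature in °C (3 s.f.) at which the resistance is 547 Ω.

R = R₀(1 + α(T − T₀)) ⇒ T = T₀ + (R/R₀ − 1)/α
T = 20 + (547/353 − 1)/0.0036 = 20 + (0.5496)/0.0036 = 173 °C

173 °C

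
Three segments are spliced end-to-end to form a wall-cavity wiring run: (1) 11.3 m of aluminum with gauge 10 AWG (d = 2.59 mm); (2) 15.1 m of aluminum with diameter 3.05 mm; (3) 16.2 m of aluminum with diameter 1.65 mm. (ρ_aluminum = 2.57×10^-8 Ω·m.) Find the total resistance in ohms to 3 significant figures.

0.303 Ω

Seg 1: A = π(2.59/2 mm)² = π(1.2950e-03 m)² = 5.269e-06 m²
R_1 = (2.57×10^-8)(11.3)/(5.269e-06) = 0.05512 Ω
Seg 2: A = π(d/2)² = π(1.5250e-03 m)² = 7.306e-06 m²
R_2 = (2.57×10^-8)(15.1)/(7.306e-06) = 0.05312 Ω
Seg 3: A = π(d/2)² = π(8.2500e-04 m)² = 2.138e-06 m²
R_3 = (2.57×10^-8)(16.2)/(2.138e-06) = 0.1947 Ω
R_total = R_1 + R_2 + R_3 = 0.303 Ω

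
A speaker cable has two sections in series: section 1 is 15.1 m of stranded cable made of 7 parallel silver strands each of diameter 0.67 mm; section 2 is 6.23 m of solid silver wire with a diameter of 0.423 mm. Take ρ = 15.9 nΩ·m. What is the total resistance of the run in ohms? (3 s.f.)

0.802 Ω

ρ = 15.9 nΩ·m = 1.59×10^-8 Ω·m
Section 1: A_strand = π(3.3500e-04)² = 3.526e-07 m²; R₁ = ρL/(N·A_s) = (1.59×10^-8)(15.1)/(7×3.526e-07) = 0.09728 Ω
Section 2: A = π(d/2)² = π(2.1150e-04 m)² = 1.405e-07 m²
R₂ = (1.59×10^-8)(6.23)/(1.405e-07) = 0.7049 Ω
R = R₁ + R₂ = 0.802 Ω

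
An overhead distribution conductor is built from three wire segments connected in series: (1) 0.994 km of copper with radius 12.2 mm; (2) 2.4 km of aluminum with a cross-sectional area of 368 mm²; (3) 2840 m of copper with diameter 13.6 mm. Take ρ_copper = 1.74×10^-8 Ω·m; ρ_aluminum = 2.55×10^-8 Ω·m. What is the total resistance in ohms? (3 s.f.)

Seg 1: A = πr² = π(1.2200e-02 m)² = 4.676e-04 m²
R_1 = (1.74×10^-8)(994)/(4.676e-04) = 0.03699 Ω
Seg 2: A = 368 mm² = 3.680e-04 m²
R_2 = (2.55×10^-8)(2400)/(3.680e-04) = 0.1663 Ω
Seg 3: A = π(d/2)² = π(6.8000e-03 m)² = 1.453e-04 m²
R_3 = (1.74×10^-8)(2840)/(1.453e-04) = 0.3402 Ω
R_total = R_1 + R_2 + R_3 = 0.543 Ω

0.543 Ω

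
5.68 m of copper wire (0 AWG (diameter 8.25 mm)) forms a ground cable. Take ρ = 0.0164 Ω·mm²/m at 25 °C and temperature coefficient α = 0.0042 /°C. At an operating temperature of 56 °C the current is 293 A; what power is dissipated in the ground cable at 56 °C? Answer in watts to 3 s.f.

ρ = 0.0164 Ω·mm²/m = 1.64×10^-8 Ω·m
A = π(8.25/2 mm)² = π(4.1250e-03 m)² = 5.346e-05 m²
R₍25₎ = ρL/A = (1.64×10^-8)(5.68)/(5.346e-05) = 0.001743 Ω
R₍56₎ = R₍25₎(1 + αΔT) = 0.001743 × (1 + 0.0042×31) = 0.001969 Ω
P = I²R = (293)² × 0.001969 = 169 W

169 W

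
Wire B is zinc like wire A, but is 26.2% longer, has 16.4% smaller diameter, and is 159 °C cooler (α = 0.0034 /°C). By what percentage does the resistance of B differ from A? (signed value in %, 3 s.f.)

R ∝ ρL/d² with ρ ∝ (1+αΔT), so R_B/R_A = (1 + 26.2/100) × (1 − 16.4/100)⁻² × (1 − 0.0034×159)
= 1.262 × 1.431 × 0.4594 = 0.8295
(R_B − R_A)/R_A = 0.8295 − 1 = -17.0%

-17.0%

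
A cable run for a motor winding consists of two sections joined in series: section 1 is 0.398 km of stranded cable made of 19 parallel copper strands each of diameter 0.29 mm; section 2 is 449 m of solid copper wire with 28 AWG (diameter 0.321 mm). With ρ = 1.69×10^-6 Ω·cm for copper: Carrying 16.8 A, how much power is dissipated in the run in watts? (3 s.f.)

28000 W

ρ = 1.69×10^-6 Ω·cm = 1.69×10^-8 Ω·m
Section 1: A_strand = π(1.4500e-04)² = 6.605e-08 m²; R₁ = ρL/(N·A_s) = (1.69×10^-8)(398)/(19×6.605e-08) = 5.36 Ω
Section 2: A = π(0.321/2 mm)² = π(1.6050e-04 m)² = 8.093e-08 m²
R₂ = (1.69×10^-8)(449)/(8.093e-08) = 93.76 Ω
R = R₁ + R₂ = 99.12 Ω
P = I²R = (16.8)² × 99.12 = 28000 W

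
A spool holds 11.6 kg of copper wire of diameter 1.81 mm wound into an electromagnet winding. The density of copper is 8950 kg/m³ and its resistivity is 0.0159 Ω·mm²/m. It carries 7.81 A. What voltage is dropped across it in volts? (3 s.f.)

24.3 V

ρ = 0.0159 Ω·mm²/m = 1.59×10^-8 Ω·m
A = π(d/2)² = π(9.0500e-04 m)² = 2.5730e-06 m²
L = m/(density·A) = 11.6/(8950×2.5730e-06) = 503.7 m
R = ρL/A = (1.59×10^-8)(503.7)/(2.5730e-06) = 3.113 Ω
V = IR = 7.81 × 3.113 = 24.3 V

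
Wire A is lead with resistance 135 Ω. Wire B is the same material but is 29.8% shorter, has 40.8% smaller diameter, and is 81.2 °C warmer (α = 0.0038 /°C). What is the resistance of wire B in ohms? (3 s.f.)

R ∝ ρL/d² with ρ ∝ (1+αΔT), so R_B/R_A = (1 − 29.8/100) × (1 − 40.8/100)⁻² × (1 + 0.0038×81.2)
= 0.702 × 2.853 × 1.309 = 2.621
R_B = 2.621 × 135 = 354 Ω

354 Ω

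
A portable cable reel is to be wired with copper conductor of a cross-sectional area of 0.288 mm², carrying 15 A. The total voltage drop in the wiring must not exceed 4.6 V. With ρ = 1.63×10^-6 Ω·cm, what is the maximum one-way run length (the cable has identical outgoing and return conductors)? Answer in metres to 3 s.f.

ρ = 1.63×10^-6 Ω·cm = 1.63×10^-8 Ω·m
A = 0.288 mm² = 2.880e-07 m²
L_max = V_max·A/(2·ρI) = (4.6)(2.880e-07)/(2×1.63×10^-8×15) = 2.71 m

2.71 m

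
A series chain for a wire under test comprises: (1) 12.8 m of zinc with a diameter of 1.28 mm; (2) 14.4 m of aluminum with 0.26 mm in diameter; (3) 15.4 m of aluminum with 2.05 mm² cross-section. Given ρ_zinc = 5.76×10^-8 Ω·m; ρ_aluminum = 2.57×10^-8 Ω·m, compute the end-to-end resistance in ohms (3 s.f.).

Seg 1: A = π(d/2)² = π(6.4000e-04 m)² = 1.287e-06 m²
R_1 = (5.76×10^-8)(12.8)/(1.287e-06) = 0.573 Ω
Seg 2: A = π(d/2)² = π(1.3000e-04 m)² = 5.309e-08 m²
R_2 = (2.57×10^-8)(14.4)/(5.309e-08) = 6.97 Ω
Seg 3: A = 2.05 mm² = 2.050e-06 m²
R_3 = (2.57×10^-8)(15.4)/(2.050e-06) = 0.1931 Ω
R_total = R_1 + R_2 + R_3 = 7.74 Ω

7.74 Ω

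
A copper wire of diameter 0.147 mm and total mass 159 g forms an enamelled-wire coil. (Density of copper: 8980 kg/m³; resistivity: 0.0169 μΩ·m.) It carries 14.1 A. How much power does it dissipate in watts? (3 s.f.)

ρ = 0.0169 μΩ·m = 1.69×10^-8 Ω·m
A = π(d/2)² = π(7.3500e-05 m)² = 1.6972e-08 m²
L = m/(density·A) = 0.159/(8980×1.6972e-08) = 1043 m
R = ρL/A = (1.69×10^-8)(1043)/(1.6972e-08) = 1039 Ω
P = I²R = (14.1)² × 1039 = 2.07×10^5 W

2.07×10^5 W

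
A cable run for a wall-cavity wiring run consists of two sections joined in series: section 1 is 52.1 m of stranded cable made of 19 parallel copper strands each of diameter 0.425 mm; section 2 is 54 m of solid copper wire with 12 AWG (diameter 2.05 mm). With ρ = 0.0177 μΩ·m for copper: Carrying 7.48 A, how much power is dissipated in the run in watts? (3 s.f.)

35.3 W

ρ = 0.0177 μΩ·m = 1.77×10^-8 Ω·m
Section 1: A_strand = π(2.1250e-04)² = 1.419e-07 m²; R₁ = ρL/(N·A_s) = (1.77×10^-8)(52.1)/(19×1.419e-07) = 0.3421 Ω
Section 2: A = π(2.05/2 mm)² = π(1.0250e-03 m)² = 3.301e-06 m²
R₂ = (1.77×10^-8)(54)/(3.301e-06) = 0.2896 Ω
R = R₁ + R₂ = 0.6317 Ω
P = I²R = (7.48)² × 0.6317 = 35.3 W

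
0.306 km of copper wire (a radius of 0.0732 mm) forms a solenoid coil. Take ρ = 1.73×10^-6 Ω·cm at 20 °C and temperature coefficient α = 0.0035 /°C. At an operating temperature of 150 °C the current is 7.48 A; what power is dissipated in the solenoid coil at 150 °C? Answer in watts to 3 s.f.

25600 W

ρ = 1.73×10^-6 Ω·cm = 1.73×10^-8 Ω·m
A = πr² = π(7.3200e-05 m)² = 1.683e-08 m²
R₍20₎ = ρL/A = (1.73×10^-8)(306)/(1.683e-08) = 314.5 Ω
R₍150₎ = R₍20₎(1 + αΔT) = 314.5 × (1 + 0.0035×130) = 457.6 Ω
P = I²R = (7.48)² × 457.6 = 25600 W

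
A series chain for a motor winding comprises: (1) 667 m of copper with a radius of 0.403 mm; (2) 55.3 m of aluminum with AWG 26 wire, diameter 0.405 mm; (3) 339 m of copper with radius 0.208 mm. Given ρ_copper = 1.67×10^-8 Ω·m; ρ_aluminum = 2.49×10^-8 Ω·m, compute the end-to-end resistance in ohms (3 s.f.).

74.2 Ω

Seg 1: A = πr² = π(4.0300e-04 m)² = 5.102e-07 m²
R_1 = (1.67×10^-8)(667)/(5.102e-07) = 21.83 Ω
Seg 2: A = π(0.405/2 mm)² = π(2.0250e-04 m)² = 1.288e-07 m²
R_2 = (2.49×10^-8)(55.3)/(1.288e-07) = 10.69 Ω
Seg 3: A = πr² = π(2.0800e-04 m)² = 1.359e-07 m²
R_3 = (1.67×10^-8)(339)/(1.359e-07) = 41.65 Ω
R_total = R_1 + R_2 + R_3 = 74.2 Ω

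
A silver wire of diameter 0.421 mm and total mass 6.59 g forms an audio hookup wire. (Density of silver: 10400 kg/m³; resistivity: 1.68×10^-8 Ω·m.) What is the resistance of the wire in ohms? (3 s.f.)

A = π(d/2)² = π(2.1050e-04 m)² = 1.3920e-07 m²
L = m/(density·A) = 0.00659/(10400×1.3920e-07) = 4.552 m
R = ρL/A = (1.68×10^-8)(4.552)/(1.3920e-07) = 0.549 Ω

0.549 Ω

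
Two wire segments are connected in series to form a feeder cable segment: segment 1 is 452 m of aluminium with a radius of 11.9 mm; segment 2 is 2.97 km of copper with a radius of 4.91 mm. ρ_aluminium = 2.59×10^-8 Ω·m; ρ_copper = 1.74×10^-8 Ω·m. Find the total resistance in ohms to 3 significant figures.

Segment 1: A = πr² = π(1.1900e-02 m)² = 4.449e-04 m²
R₁ = ρL/A = (2.59×10^-8)(452)/(4.449e-04) = 0.02631 Ω
Segment 2: A = πr² = π(4.9100e-03 m)² = 7.574e-05 m²
R₂ = (1.74×10^-8)(2970)/(7.574e-05) = 0.6823 Ω
R = R₁ + R₂ = 0.709 Ω

0.709 Ω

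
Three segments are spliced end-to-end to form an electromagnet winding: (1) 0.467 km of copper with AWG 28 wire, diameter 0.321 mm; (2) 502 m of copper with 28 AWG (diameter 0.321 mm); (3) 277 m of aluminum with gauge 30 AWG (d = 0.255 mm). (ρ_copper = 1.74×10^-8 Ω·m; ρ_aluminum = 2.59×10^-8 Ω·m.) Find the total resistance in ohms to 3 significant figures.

Seg 1: A = π(0.321/2 mm)² = π(1.6050e-04 m)² = 8.093e-08 m²
R_1 = (1.74×10^-8)(467)/(8.093e-08) = 100.4 Ω
Seg 2: A = π(0.321/2 mm)² = π(1.6050e-04 m)² = 8.093e-08 m²
R_2 = (1.74×10^-8)(502)/(8.093e-08) = 107.9 Ω
Seg 3: A = π(0.255/2 mm)² = π(1.2750e-04 m)² = 5.107e-08 m²
R_3 = (2.59×10^-8)(277)/(5.107e-08) = 140.5 Ω
R_total = R_1 + R_2 + R_3 = 349 Ω

349 Ω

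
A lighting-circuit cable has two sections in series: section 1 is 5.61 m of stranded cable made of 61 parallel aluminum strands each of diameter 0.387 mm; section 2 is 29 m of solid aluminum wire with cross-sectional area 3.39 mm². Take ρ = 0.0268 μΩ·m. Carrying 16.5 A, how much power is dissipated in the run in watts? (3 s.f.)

68.1 W

ρ = 0.0268 μΩ·m = 2.68×10^-8 Ω·m
Section 1: A_strand = π(1.9350e-04)² = 1.176e-07 m²; R₁ = ρL/(N·A_s) = (2.68×10^-8)(5.61)/(61×1.176e-07) = 0.02095 Ω
Section 2: A = 3.39 mm² = 3.390e-06 m²
R₂ = (2.68×10^-8)(29)/(3.390e-06) = 0.2293 Ω
R = R₁ + R₂ = 0.2502 Ω
P = I²R = (16.5)² × 0.2502 = 68.1 W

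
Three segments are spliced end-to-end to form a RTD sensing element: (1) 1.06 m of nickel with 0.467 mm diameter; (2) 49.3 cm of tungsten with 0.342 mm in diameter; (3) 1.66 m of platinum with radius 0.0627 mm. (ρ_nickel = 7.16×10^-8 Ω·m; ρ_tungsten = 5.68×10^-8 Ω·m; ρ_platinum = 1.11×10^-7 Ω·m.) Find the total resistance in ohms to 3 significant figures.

15.7 Ω

Seg 1: A = π(d/2)² = π(2.3350e-04 m)² = 1.713e-07 m²
R_1 = (7.16×10^-8)(1.06)/(1.713e-07) = 0.4431 Ω
Seg 2: A = π(d/2)² = π(1.7100e-04 m)² = 9.186e-08 m²
R_2 = (5.68×10^-8)(0.493)/(9.186e-08) = 0.3048 Ω
Seg 3: A = πr² = π(6.2700e-05 m)² = 1.235e-08 m²
R_3 = (1.11×10^-7)(1.66)/(1.235e-08) = 14.92 Ω
R_total = R_1 + R_2 + R_3 = 15.7 Ω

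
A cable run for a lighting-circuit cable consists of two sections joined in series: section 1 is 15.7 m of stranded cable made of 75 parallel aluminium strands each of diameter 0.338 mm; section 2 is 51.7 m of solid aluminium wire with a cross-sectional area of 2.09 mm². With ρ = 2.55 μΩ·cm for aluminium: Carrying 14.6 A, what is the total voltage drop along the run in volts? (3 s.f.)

ρ = 2.55 μΩ·cm = 2.55×10^-8 Ω·m
Section 1: A_strand = π(1.6900e-04)² = 8.973e-08 m²; R₁ = ρL/(N·A_s) = (2.55×10^-8)(15.7)/(75×8.973e-08) = 0.05949 Ω
Section 2: A = 2.09 mm² = 2.090e-06 m²
R₂ = (2.55×10^-8)(51.7)/(2.090e-06) = 0.6308 Ω
R = R₁ + R₂ = 0.6903 Ω
V = IR = 14.6 × 0.6903 = 10.1 V

10.1 V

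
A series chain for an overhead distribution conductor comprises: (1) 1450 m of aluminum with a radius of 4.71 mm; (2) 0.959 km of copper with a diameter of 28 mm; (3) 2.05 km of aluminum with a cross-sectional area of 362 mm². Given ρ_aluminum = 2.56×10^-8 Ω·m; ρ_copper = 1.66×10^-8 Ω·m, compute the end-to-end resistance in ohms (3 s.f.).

0.703 Ω

Seg 1: A = πr² = π(4.7100e-03 m)² = 6.969e-05 m²
R_1 = (2.56×10^-8)(1450)/(6.969e-05) = 0.5326 Ω
Seg 2: A = π(d/2)² = π(1.4000e-02 m)² = 6.158e-04 m²
R_2 = (1.66×10^-8)(959)/(6.158e-04) = 0.02585 Ω
Seg 3: A = 362 mm² = 3.620e-04 m²
R_3 = (2.56×10^-8)(2050)/(3.620e-04) = 0.145 Ω
R_total = R_1 + R_2 + R_3 = 0.703 Ω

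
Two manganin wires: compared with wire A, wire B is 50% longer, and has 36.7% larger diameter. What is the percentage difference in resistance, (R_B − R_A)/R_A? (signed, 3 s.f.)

R ∝ L/d², so R_B/R_A = (1 + 50/100) × (1 + 36.7/100)⁻²
= 1.5 × 0.5351 = 0.8027
(R_B − R_A)/R_A = 0.8027 − 1 = -19.7%

-19.7%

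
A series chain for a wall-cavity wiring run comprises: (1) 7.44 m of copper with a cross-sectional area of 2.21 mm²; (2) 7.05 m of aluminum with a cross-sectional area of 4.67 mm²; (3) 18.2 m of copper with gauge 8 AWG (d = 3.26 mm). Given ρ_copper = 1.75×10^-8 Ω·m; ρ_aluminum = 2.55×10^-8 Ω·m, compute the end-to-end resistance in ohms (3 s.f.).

Seg 1: A = 2.21 mm² = 2.210e-06 m²
R_1 = (1.75×10^-8)(7.44)/(2.210e-06) = 0.05891 Ω
Seg 2: A = 4.67 mm² = 4.670e-06 m²
R_2 = (2.55×10^-8)(7.05)/(4.670e-06) = 0.0385 Ω
Seg 3: A = π(3.26/2 mm)² = π(1.6300e-03 m)² = 8.347e-06 m²
R_3 = (1.75×10^-8)(18.2)/(8.347e-06) = 0.03816 Ω
R_total = R_1 + R_2 + R_3 = 0.136 Ω

0.136 Ω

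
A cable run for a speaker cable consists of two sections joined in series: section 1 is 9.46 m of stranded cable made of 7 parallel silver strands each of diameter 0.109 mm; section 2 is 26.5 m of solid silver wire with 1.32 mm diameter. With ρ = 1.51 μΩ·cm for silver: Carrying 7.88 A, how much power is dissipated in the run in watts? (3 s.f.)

ρ = 1.51 μΩ·cm = 1.51×10^-8 Ω·m
Section 1: A_strand = π(5.4500e-05)² = 9.331e-09 m²; R₁ = ρL/(N·A_s) = (1.51×10^-8)(9.46)/(7×9.331e-09) = 2.187 Ω
Section 2: A = π(d/2)² = π(6.6000e-04 m)² = 1.368e-06 m²
R₂ = (1.51×10^-8)(26.5)/(1.368e-06) = 0.2924 Ω
R = R₁ + R₂ = 2.479 Ω
P = I²R = (7.88)² × 2.479 = 154 W

154 W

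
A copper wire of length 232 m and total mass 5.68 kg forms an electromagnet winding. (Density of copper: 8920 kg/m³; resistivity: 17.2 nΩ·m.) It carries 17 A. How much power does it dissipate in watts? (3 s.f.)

ρ = 17.2 nΩ·m = 1.72×10^-8 Ω·m
A = m/(density·L) = 5.68/(8920×232) = 2.7447e-06 m²
R = ρL/A = (1.72×10^-8)(232)/(2.7447e-06) = 1.454 Ω
P = I²R = (17)² × 1.454 = 420 W

420 W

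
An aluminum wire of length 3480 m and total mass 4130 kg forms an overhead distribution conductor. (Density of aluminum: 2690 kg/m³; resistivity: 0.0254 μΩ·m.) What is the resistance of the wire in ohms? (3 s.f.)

0.200 Ω

ρ = 0.0254 μΩ·m = 2.54×10^-8 Ω·m
A = m/(density·L) = 4130/(2690×3480) = 4.4118e-04 m²
R = ρL/A = (2.54×10^-8)(3480)/(4.4118e-04) = 0.200 Ω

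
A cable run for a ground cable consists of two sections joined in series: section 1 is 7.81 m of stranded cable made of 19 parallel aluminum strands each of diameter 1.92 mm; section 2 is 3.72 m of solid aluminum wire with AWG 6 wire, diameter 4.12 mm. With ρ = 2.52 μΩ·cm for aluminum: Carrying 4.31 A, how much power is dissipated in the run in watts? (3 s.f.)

ρ = 2.52 μΩ·cm = 2.52×10^-8 Ω·m
Section 1: A_strand = π(9.6000e-04)² = 2.895e-06 m²; R₁ = ρL/(N·A_s) = (2.52×10^-8)(7.81)/(19×2.895e-06) = 0.003578 Ω
Section 2: A = π(4.12/2 mm)² = π(2.0600e-03 m)² = 1.333e-05 m²
R₂ = (2.52×10^-8)(3.72)/(1.333e-05) = 0.007032 Ω
R = R₁ + R₂ = 0.01061 Ω
P = I²R = (4.31)² × 0.01061 = 0.197 W

0.197 W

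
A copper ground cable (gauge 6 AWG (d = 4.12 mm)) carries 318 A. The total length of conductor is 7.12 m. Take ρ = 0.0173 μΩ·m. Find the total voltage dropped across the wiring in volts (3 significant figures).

ρ = 0.0173 μΩ·m = 1.73×10^-8 Ω·m
A = π(4.12/2 mm)² = π(2.0600e-03 m)² = 1.333e-05 m²
R = ρL/A = (1.73×10^-8)(7.12)/(1.333e-05) = 0.009239 Ω
V = IR = 318 × 0.009239 = 2.94 V

2.94 V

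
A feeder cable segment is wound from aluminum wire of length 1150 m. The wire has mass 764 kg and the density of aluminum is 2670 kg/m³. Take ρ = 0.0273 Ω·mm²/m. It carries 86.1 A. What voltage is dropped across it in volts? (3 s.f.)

10.9 V

ρ = 0.0273 Ω·mm²/m = 2.73×10^-8 Ω·m
A = m/(density·L) = 764/(2670×1150) = 2.4882e-04 m²
R = ρL/A = (2.73×10^-8)(1150)/(2.4882e-04) = 0.1262 Ω
V = IR = 86.1 × 0.1262 = 10.9 V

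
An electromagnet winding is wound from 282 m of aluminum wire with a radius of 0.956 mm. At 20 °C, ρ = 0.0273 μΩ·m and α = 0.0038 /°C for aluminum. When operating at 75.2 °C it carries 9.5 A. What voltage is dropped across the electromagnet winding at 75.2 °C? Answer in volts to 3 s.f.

ρ = 0.0273 μΩ·m = 2.73×10^-8 Ω·m
A = πr² = π(9.5600e-04 m)² = 2.871e-06 m²
R₍20₎ = ρL/A = (2.73×10^-8)(282)/(2.871e-06) = 2.681 Ω
R₍75.2₎ = R₍20₎(1 + αΔT) = 2.681 × (1 + 0.0038×55.2) = 3.244 Ω
V = IR = 9.5 × 3.244 = 30.8 V

30.8 V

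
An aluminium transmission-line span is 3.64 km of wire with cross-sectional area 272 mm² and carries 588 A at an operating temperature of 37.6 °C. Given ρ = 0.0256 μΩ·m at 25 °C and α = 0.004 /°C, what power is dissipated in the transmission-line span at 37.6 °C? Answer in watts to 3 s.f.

ρ = 0.0256 μΩ·m = 2.56×10^-8 Ω·m
A = 272 mm² = 2.720e-04 m²
R₍25₎ = ρL/A = (2.56×10^-8)(3640)/(2.720e-04) = 0.3426 Ω
R₍37.6₎ = R₍25₎(1 + αΔT) = 0.3426 × (1 + 0.004×12.6) = 0.3599 Ω
P = I²R = (588)² × 0.3599 = 1.24×10^5 W

1.24×10^5 W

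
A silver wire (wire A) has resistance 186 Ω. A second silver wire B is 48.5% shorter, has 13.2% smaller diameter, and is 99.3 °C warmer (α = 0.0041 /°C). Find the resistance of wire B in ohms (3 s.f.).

R ∝ ρL/d² with ρ ∝ (1+αΔT), so R_B/R_A = (1 − 48.5/100) × (1 − 13.2/100)⁻² × (1 + 0.0041×99.3)
= 0.515 × 1.327 × 1.407 = 0.9618
R_B = 0.9618 × 186 = 179 Ω

179 Ω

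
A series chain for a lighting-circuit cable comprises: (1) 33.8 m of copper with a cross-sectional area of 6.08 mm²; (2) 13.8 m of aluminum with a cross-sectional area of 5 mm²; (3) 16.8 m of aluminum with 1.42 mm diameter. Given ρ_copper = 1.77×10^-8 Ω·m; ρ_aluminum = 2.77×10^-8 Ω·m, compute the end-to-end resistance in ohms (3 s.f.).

0.469 Ω

Seg 1: A = 6.08 mm² = 6.080e-06 m²
R_1 = (1.77×10^-8)(33.8)/(6.080e-06) = 0.0984 Ω
Seg 2: A = 5 mm² = 5.000e-06 m²
R_2 = (2.77×10^-8)(13.8)/(5.000e-06) = 0.07645 Ω
Seg 3: A = π(d/2)² = π(7.1000e-04 m)² = 1.584e-06 m²
R_3 = (2.77×10^-8)(16.8)/(1.584e-06) = 0.2938 Ω
R_total = R_1 + R_2 + R_3 = 0.469 Ω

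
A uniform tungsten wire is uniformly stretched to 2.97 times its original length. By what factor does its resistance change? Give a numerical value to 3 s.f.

Volume constant ⇒ A' = A/k with k = 2.97. R' = ρ(kL)/(A/k) = k²R.
Factor = 8.82

8.82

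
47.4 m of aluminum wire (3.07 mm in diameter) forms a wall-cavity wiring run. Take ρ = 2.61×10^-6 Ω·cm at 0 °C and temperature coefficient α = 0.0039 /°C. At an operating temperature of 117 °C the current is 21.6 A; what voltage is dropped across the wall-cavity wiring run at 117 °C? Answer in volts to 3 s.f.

ρ = 2.61×10^-6 Ω·cm = 2.61×10^-8 Ω·m
A = π(d/2)² = π(1.5350e-03 m)² = 7.402e-06 m²
R₍0₎ = ρL/A = (2.61×10^-8)(47.4)/(7.402e-06) = 0.1671 Ω
R₍117₎ = R₍0₎(1 + αΔT) = 0.1671 × (1 + 0.0039×117) = 0.2434 Ω
V = IR = 21.6 × 0.2434 = 5.26 V

5.26 V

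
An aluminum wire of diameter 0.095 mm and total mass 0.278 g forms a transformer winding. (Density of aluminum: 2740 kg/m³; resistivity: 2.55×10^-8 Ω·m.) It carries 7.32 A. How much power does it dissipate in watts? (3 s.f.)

2760 W

A = π(d/2)² = π(4.7500e-05 m)² = 7.0882e-09 m²
L = m/(density·A) = 2.780×10^-4/(2740×7.0882e-09) = 14.31 m
R = ρL/A = (2.55×10^-8)(14.31)/(7.0882e-09) = 51.49 Ω
P = I²R = (7.32)² × 51.49 = 2760 W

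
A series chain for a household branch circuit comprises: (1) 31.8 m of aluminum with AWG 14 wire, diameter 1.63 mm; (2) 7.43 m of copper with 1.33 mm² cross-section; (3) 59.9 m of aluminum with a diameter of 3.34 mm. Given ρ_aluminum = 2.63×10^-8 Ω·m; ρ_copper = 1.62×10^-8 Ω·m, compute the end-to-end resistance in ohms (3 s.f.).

0.671 Ω

Seg 1: A = π(1.63/2 mm)² = π(8.1500e-04 m)² = 2.087e-06 m²
R_1 = (2.63×10^-8)(31.8)/(2.087e-06) = 0.4008 Ω
Seg 2: A = 1.33 mm² = 1.330e-06 m²
R_2 = (1.62×10^-8)(7.43)/(1.330e-06) = 0.0905 Ω
Seg 3: A = π(d/2)² = π(1.6700e-03 m)² = 8.762e-06 m²
R_3 = (2.63×10^-8)(59.9)/(8.762e-06) = 0.1798 Ω
R_total = R_1 + R_2 + R_3 = 0.671 Ω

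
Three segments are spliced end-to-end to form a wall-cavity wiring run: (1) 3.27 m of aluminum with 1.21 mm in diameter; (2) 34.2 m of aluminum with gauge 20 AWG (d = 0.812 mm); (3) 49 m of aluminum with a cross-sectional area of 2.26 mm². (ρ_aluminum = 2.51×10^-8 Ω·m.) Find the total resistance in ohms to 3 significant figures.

2.27 Ω

Seg 1: A = π(d/2)² = π(6.0500e-04 m)² = 1.150e-06 m²
R_1 = (2.51×10^-8)(3.27)/(1.150e-06) = 0.07138 Ω
Seg 2: A = π(0.812/2 mm)² = π(4.0600e-04 m)² = 5.178e-07 m²
R_2 = (2.51×10^-8)(34.2)/(5.178e-07) = 1.658 Ω
Seg 3: A = 2.26 mm² = 2.260e-06 m²
R_3 = (2.51×10^-8)(49)/(2.260e-06) = 0.5442 Ω
R_total = R_1 + R_2 + R_3 = 2.27 Ω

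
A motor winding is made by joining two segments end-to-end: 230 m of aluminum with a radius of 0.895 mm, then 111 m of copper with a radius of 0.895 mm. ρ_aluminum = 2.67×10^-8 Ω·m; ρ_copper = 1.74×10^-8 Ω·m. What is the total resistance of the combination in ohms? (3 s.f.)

Segment 1: A = πr² = π(8.9500e-04 m)² = 2.516e-06 m²
R₁ = ρL/A = (2.67×10^-8)(230)/(2.516e-06) = 2.44 Ω
R₂ = (1.74×10^-8)(111)/(2.516e-06) = 0.7675 Ω
R = R₁ + R₂ = 3.21 Ω

3.21 Ω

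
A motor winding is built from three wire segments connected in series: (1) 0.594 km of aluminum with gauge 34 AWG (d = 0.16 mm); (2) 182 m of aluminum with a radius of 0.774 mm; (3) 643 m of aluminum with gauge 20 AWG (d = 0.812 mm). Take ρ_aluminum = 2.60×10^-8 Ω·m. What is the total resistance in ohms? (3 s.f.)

803 Ω

Seg 1: A = π(0.16/2 mm)² = π(8.0000e-05 m)² = 2.011e-08 m²
R_1 = (2.60×10^-8)(594)/(2.011e-08) = 768.1 Ω
Seg 2: A = πr² = π(7.7400e-04 m)² = 1.882e-06 m²
R_2 = (2.60×10^-8)(182)/(1.882e-06) = 2.514 Ω
Seg 3: A = π(0.812/2 mm)² = π(4.0600e-04 m)² = 5.178e-07 m²
R_3 = (2.60×10^-8)(643)/(5.178e-07) = 32.28 Ω
R_total = R_1 + R_2 + R_3 = 803 Ω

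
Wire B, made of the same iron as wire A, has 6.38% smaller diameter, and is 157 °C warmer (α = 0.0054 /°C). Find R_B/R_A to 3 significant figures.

2.11

R ∝ ρL/d² with ρ ∝ (1+αΔT), so R_B/R_A = (1 − 6.38/100)⁻² × (1 + 0.0054×157)
= 1.141 × 1.848 = 2.11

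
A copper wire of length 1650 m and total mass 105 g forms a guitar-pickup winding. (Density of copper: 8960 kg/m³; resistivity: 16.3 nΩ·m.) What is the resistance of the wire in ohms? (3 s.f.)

3790 Ω

ρ = 16.3 nΩ·m = 1.63×10^-8 Ω·m
A = m/(density·L) = 0.105/(8960×1650) = 7.1023e-09 m²
R = ρL/A = (1.63×10^-8)(1650)/(7.1023e-09) = 3790 Ω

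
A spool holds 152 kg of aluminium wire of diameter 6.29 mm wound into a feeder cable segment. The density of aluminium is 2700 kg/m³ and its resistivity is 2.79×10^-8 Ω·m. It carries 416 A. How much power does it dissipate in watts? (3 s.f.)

A = π(d/2)² = π(3.1450e-03 m)² = 3.1074e-05 m²
L = m/(density·A) = 152/(2700×3.1074e-05) = 1812 m
R = ρL/A = (2.79×10^-8)(1812)/(3.1074e-05) = 1.627 Ω
P = I²R = (416)² × 1.627 = 2.82×10^5 W

2.82×10^5 W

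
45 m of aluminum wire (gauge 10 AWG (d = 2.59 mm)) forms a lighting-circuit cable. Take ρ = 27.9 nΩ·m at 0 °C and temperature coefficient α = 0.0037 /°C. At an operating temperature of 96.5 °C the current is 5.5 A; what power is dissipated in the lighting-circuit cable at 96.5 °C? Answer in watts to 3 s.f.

ρ = 27.9 nΩ·m = 2.79×10^-8 Ω·m
A = π(2.59/2 mm)² = π(1.2950e-03 m)² = 5.269e-06 m²
R₍0₎ = ρL/A = (2.79×10^-8)(45)/(5.269e-06) = 0.2383 Ω
R₍96.5₎ = R₍0₎(1 + αΔT) = 0.2383 × (1 + 0.0037×96.5) = 0.3234 Ω
P = I²R = (5.5)² × 0.3234 = 9.78 W

9.78 W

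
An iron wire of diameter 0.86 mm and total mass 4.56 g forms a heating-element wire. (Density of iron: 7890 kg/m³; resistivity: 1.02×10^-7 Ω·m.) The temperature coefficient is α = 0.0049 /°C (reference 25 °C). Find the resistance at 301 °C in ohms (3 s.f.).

0.411 Ω

A = π(d/2)² = π(4.3000e-04 m)² = 5.8088e-07 m²
L = m/(density·A) = 0.00456/(7890×5.8088e-07) = 0.9949 m
R = ρL/A = (1.02×10^-7)(0.9949)/(5.8088e-07) = 0.1747 Ω
R(301 °C) = 0.1747 × (1 + 0.0049×276) = 0.411 Ω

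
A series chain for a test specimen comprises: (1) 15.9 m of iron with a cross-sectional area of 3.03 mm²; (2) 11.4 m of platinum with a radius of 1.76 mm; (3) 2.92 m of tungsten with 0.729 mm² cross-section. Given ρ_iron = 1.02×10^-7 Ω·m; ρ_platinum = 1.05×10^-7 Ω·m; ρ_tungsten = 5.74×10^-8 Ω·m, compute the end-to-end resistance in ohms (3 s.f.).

Seg 1: A = 3.03 mm² = 3.030e-06 m²
R_1 = (1.02×10^-7)(15.9)/(3.030e-06) = 0.5352 Ω
Seg 2: A = πr² = π(1.7600e-03 m)² = 9.731e-06 m²
R_2 = (1.05×10^-7)(11.4)/(9.731e-06) = 0.123 Ω
Seg 3: A = 0.729 mm² = 7.290e-07 m²
R_3 = (5.74×10^-8)(2.92)/(7.290e-07) = 0.2299 Ω
R_total = R_1 + R_2 + R_3 = 0.888 Ω

0.888 Ω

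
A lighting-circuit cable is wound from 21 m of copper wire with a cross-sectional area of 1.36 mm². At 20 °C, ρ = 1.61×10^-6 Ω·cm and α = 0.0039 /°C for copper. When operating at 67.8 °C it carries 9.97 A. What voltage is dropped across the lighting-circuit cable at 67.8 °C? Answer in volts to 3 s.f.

ρ = 1.61×10^-6 Ω·cm = 1.61×10^-8 Ω·m
A = 1.36 mm² = 1.360e-06 m²
R₍20₎ = ρL/A = (1.61×10^-8)(21)/(1.360e-06) = 0.2486 Ω
R₍67.8₎ = R₍20₎(1 + αΔT) = 0.2486 × (1 + 0.0039×47.8) = 0.2949 Ω
V = IR = 9.97 × 0.2949 = 2.94 V

2.94 V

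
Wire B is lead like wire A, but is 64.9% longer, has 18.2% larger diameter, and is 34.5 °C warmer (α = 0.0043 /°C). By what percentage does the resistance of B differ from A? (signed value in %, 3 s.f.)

35.5%

R ∝ ρL/d² with ρ ∝ (1+αΔT), so R_B/R_A = (1 + 64.9/100) × (1 + 18.2/100)⁻² × (1 + 0.0043×34.5)
= 1.649 × 0.7158 × 1.148 = 1.355
(R_B − R_A)/R_A = 1.355 − 1 = 35.5%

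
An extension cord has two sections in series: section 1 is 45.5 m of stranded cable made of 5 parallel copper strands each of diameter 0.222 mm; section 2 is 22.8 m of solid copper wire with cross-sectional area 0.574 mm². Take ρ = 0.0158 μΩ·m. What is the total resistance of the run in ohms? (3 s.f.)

ρ = 0.0158 μΩ·m = 1.58×10^-8 Ω·m
Section 1: A_strand = π(1.1100e-04)² = 3.871e-08 m²; R₁ = ρL/(N·A_s) = (1.58×10^-8)(45.5)/(5×3.871e-08) = 3.715 Ω
Section 2: A = 0.574 mm² = 5.740e-07 m²
R₂ = (1.58×10^-8)(22.8)/(5.740e-07) = 0.6276 Ω
R = R₁ + R₂ = 4.34 Ω

4.34 Ω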